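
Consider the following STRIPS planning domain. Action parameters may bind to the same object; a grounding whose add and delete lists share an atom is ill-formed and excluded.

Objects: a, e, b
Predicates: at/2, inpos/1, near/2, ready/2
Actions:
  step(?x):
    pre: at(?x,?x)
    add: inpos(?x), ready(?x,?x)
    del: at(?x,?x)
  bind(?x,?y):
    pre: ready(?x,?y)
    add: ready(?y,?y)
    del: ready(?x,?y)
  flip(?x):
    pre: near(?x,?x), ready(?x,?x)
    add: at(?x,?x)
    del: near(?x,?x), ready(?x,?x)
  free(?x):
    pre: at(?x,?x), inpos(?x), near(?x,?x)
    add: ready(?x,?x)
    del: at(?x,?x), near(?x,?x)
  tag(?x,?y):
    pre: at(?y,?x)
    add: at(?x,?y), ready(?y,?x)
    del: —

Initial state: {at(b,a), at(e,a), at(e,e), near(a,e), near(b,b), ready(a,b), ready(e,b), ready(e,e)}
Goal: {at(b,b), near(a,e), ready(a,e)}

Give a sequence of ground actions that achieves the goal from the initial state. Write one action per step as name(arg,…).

bind(a,b); flip(b); tag(a,e); tag(e,a)

1. bind(a,b)  →  {at(b,a), at(e,a), at(e,e), near(a,e), near(b,b), ready(b,b), ready(e,b), ready(e,e)}
2. flip(b)  →  {at(b,a), at(b,b), at(e,a), at(e,e), near(a,e), ready(e,b), ready(e,e)}
3. tag(a,e)  →  {at(a,e), at(b,a), at(b,b), at(e,a), at(e,e), near(a,e), ready(e,a), ready(e,b), ready(e,e)}
4. tag(e,a)  →  {at(a,e), at(b,a), at(b,b), at(e,a), at(e,e), near(a,e), ready(a,e), ready(e,a), ready(e,b), ready(e,e)}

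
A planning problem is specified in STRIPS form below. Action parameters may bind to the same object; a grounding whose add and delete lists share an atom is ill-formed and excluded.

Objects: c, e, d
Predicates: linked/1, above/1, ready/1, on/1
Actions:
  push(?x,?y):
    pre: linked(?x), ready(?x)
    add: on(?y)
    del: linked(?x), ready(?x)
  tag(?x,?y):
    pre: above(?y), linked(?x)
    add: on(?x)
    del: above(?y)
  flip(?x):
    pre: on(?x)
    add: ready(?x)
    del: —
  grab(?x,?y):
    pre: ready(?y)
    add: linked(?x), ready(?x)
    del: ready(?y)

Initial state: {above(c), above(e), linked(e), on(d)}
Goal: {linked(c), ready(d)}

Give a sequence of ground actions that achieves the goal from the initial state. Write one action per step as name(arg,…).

flip(d); grab(c,d); flip(d)

1. flip(d)  →  {above(c), above(e), linked(e), on(d), ready(d)}
2. grab(c,d)  →  {above(c), above(e), linked(c), linked(e), on(d), ready(c)}
3. flip(d)  →  {above(c), above(e), linked(c), linked(e), on(d), ready(c), ready(d)}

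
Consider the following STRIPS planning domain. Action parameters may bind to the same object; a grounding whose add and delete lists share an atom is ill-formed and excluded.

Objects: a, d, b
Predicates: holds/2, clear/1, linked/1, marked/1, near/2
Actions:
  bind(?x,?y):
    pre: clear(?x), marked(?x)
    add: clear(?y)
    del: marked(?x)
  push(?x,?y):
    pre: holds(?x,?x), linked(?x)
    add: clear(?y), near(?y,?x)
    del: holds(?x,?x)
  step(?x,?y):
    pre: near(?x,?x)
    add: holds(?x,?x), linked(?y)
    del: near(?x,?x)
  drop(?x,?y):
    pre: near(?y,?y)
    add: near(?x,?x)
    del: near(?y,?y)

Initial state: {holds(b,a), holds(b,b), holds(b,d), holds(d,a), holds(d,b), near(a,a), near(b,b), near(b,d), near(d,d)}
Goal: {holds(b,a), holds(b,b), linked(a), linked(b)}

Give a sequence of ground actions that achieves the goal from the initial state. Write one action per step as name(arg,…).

1. step(a,a)  →  {holds(a,a), holds(b,a), holds(b,b), holds(b,d), holds(d,a), holds(d,b), linked(a), near(b,b), near(b,d), near(d,d)}
2. step(d,b)  →  {holds(a,a), holds(b,a), holds(b,b), holds(b,d), holds(d,a), holds(d,b), holds(d,d), linked(a), linked(b), near(b,b), near(b,d)}

step(a,a); step(d,b)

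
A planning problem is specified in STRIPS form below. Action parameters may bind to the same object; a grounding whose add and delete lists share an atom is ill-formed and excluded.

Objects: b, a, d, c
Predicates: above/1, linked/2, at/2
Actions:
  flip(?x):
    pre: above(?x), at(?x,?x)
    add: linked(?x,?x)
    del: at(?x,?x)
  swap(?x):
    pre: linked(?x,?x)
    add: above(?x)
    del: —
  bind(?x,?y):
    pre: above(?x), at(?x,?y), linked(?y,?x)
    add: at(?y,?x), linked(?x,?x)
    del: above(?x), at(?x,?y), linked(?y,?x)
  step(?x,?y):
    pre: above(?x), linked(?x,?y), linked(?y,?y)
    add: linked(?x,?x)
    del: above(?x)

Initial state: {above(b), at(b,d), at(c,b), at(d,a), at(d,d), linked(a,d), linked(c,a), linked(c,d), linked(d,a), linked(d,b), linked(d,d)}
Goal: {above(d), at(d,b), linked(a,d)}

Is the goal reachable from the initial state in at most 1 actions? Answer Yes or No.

No

1. swap(d)  →  {above(b), above(d), at(b,d), at(c,b), at(d,a), at(d,d), linked(a,d), linked(c,a), linked(c,d), linked(d,a), linked(d,b), linked(d,d)}
2. bind(b,d)  →  {above(d), at(c,b), at(d,a), at(d,b), at(d,d), linked(a,d), linked(b,b), linked(c,a), linked(c,d), linked(d,a), linked(d,d)}
optimal plan length = 2; 2 > 1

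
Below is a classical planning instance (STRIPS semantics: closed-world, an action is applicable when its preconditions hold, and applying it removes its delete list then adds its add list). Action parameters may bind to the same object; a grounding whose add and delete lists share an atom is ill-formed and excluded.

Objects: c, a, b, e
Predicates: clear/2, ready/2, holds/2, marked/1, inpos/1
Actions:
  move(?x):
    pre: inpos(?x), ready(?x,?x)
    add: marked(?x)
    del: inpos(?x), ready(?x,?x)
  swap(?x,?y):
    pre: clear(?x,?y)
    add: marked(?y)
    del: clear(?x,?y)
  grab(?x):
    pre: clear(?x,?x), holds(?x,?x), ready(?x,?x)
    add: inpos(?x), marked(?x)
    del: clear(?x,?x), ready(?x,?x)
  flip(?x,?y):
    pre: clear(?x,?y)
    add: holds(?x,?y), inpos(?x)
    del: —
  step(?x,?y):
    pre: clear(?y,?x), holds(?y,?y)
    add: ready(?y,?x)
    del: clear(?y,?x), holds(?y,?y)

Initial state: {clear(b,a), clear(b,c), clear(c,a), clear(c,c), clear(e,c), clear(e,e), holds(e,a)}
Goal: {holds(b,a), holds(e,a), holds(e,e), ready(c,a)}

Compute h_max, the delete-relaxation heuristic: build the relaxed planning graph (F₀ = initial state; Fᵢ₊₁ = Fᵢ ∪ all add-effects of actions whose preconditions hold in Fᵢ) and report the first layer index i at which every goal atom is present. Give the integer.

2

F0 = init (7 atoms)
F1 = F0 ∪ {holds(b,a), holds(b,c), holds(c,a), holds(c,c), holds(e,c), holds(e,e), inpos(b), inpos(c), inpos(e), marked(a), marked(c), marked(e)}  (19 atoms)
F2 = F1 ∪ {ready(c,a), ready(c,c), ready(e,c), ready(e,e)}  (23 atoms)
goal ⊆ F2  ⇒  h_max = 2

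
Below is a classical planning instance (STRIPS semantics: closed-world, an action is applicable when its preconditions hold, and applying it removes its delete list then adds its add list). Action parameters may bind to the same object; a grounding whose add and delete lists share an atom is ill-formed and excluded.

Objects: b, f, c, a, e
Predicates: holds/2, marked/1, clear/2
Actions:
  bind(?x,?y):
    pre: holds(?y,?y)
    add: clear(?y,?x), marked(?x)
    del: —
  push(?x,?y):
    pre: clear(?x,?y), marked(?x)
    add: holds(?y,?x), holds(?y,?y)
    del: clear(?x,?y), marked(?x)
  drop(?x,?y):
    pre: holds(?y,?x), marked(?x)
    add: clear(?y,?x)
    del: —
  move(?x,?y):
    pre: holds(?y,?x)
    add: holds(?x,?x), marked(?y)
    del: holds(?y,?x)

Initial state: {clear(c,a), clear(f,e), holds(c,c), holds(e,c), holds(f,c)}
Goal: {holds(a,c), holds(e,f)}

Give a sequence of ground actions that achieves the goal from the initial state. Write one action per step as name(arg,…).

bind(f,c); bind(c,c); push(f,e); push(c,a)

1. bind(f,c)  →  {clear(c,a), clear(c,f), clear(f,e), holds(c,c), holds(e,c), holds(f,c), marked(f)}
2. bind(c,c)  →  {clear(c,a), clear(c,c), clear(c,f), clear(f,e), holds(c,c), holds(e,c), holds(f,c), marked(c), marked(f)}
3. push(f,e)  →  {clear(c,a), clear(c,c), clear(c,f), holds(c,c), holds(e,c), holds(e,e), holds(e,f), holds(f,c), marked(c)}
4. push(c,a)  →  {clear(c,c), clear(c,f), holds(a,a), holds(a,c), holds(c,c), holds(e,c), holds(e,e), holds(e,f), holds(f,c)}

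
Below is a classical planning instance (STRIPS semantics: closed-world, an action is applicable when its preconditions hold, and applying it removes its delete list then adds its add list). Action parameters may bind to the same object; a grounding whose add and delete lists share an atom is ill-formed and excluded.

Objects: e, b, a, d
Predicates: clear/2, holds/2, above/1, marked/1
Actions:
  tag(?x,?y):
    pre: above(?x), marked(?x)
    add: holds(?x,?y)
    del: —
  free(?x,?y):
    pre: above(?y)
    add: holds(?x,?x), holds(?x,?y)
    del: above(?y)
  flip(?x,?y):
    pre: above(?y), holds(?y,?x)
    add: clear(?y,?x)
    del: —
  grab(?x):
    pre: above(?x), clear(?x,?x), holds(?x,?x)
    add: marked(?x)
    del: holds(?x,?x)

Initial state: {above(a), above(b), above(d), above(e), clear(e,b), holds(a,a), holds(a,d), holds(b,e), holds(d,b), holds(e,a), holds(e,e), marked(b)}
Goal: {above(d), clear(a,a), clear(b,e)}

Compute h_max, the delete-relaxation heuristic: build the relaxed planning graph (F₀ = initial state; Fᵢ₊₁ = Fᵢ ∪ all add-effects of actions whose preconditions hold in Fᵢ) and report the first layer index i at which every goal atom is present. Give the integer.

F0 = init (12 atoms)
F1 = F0 ∪ {clear(a,a), clear(a,d), clear(b,e), clear(d,b), clear(e,a), clear(e,e), holds(a,b), holds(a,e), holds(b,a), holds(b,b), holds(b,d), holds(d,a), holds(d,d), holds(d,e), holds(e,b), holds(e,d)}  (28 atoms)
goal ⊆ F1  ⇒  h_max = 1

1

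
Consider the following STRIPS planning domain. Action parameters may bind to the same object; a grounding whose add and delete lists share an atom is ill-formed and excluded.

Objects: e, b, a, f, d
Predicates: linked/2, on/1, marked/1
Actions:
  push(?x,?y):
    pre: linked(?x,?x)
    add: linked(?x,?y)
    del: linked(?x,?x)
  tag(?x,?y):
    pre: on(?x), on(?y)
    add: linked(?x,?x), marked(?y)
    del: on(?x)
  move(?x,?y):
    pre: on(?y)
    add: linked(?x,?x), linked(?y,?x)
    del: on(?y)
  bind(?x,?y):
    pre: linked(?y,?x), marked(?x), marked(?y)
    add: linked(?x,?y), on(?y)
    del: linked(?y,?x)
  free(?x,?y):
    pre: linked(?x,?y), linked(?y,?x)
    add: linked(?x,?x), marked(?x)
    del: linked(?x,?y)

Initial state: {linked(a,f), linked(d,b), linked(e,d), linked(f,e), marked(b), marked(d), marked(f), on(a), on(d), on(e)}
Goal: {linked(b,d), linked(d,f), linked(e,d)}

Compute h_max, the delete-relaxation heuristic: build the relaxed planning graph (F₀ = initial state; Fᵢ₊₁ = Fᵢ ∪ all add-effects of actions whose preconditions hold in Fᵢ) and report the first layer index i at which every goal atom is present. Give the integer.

1

F0 = init (10 atoms)
F1 = F0 ∪ {linked(a,a), linked(a,b), linked(a,d), linked(a,e), linked(b,b), linked(b,d), linked(d,a), linked(d,d), linked(d,e), linked(d,f), linked(e,a), linked(e,b), linked(e,e), linked(e,f), linked(f,f), marked(a), marked(e)}  (27 atoms)
goal ⊆ F1  ⇒  h_max = 1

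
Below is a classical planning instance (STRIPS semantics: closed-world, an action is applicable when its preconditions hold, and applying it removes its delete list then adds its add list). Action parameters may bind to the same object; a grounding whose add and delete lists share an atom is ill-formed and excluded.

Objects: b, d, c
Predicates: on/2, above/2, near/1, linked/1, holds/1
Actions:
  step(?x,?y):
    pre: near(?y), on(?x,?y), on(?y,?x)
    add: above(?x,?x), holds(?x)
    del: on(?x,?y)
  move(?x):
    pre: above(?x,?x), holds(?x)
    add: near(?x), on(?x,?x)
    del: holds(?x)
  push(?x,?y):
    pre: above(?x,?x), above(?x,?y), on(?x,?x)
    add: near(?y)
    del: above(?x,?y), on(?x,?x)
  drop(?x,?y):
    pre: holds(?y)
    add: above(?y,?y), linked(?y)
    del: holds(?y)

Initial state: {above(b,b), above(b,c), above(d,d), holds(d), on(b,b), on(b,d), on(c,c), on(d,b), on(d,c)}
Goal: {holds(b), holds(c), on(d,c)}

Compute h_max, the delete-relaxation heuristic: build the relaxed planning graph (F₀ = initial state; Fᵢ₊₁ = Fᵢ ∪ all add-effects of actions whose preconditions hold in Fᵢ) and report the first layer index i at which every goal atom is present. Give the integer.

2

F0 = init (9 atoms)
F1 = F0 ∪ {linked(d), near(b), near(c), near(d), on(d,d)}  (14 atoms)
F2 = F1 ∪ {above(c,c), holds(b), holds(c)}  (17 atoms)
goal ⊆ F2  ⇒  h_max = 2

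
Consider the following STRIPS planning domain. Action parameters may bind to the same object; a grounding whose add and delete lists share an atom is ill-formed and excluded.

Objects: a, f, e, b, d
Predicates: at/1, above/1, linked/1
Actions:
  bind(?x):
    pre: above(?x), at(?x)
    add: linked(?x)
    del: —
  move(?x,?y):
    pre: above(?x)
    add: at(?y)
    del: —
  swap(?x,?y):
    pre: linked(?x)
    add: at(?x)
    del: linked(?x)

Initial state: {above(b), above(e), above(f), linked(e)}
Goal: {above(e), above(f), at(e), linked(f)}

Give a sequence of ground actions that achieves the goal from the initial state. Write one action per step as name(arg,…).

1. move(f,f)  →  {above(b), above(e), above(f), at(f), linked(e)}
2. bind(f)  →  {above(b), above(e), above(f), at(f), linked(e), linked(f)}
3. move(f,e)  →  {above(b), above(e), above(f), at(e), at(f), linked(e), linked(f)}

move(f,f); bind(f); move(f,e)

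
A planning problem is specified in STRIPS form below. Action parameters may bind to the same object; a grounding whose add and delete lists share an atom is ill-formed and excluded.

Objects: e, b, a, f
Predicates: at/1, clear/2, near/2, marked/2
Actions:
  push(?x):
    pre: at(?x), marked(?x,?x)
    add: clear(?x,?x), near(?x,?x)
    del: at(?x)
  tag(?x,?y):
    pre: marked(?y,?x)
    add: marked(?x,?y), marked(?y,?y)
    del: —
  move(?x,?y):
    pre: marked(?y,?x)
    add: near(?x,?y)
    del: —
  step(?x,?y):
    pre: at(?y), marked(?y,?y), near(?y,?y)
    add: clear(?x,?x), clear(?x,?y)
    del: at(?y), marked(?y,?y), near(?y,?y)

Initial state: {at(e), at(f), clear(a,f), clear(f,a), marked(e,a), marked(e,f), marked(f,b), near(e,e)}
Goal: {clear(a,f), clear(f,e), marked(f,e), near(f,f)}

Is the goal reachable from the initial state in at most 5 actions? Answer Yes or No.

Yes

1. tag(b,f)  →  {at(e), at(f), clear(a,f), clear(f,a), marked(b,f), marked(e,a), marked(e,f), marked(f,b), marked(f,f), near(e,e)}
2. push(f)  →  {at(e), clear(a,f), clear(f,a), clear(f,f), marked(b,f), marked(e,a), marked(e,f), marked(f,b), marked(f,f), near(e,e), near(f,f)}
3. tag(f,e)  →  {at(e), clear(a,f), clear(f,a), clear(f,f), marked(b,f), marked(e,a), marked(e,e), marked(e,f), marked(f,b), marked(f,e), marked(f,f), near(e,e), near(f,f)}
4. step(f,e)  →  {clear(a,f), clear(f,a), clear(f,e), clear(f,f), marked(b,f), marked(e,a), marked(e,f), marked(f,b), marked(f,e), marked(f,f), near(f,f)}
optimal plan length = 4; 4 ≤ 5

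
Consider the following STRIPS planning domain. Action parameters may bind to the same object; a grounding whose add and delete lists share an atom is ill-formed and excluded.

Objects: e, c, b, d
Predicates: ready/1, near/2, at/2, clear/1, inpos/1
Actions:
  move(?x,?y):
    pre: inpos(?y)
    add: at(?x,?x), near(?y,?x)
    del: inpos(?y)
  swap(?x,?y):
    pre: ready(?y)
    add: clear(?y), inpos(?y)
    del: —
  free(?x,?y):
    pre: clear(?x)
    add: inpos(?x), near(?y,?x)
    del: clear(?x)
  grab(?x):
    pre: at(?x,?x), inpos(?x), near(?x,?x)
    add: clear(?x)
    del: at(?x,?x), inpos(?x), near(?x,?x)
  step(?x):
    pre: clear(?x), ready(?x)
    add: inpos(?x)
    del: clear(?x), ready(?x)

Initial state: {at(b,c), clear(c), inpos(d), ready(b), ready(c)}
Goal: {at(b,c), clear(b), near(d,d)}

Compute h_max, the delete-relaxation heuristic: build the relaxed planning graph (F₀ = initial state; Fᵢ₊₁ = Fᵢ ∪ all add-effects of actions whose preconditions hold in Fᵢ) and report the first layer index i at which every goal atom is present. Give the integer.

1

F0 = init (5 atoms)
F1 = F0 ∪ {at(b,b), at(c,c), at(d,d), at(e,e), clear(b), inpos(b), inpos(c), near(b,c), near(c,c), near(d,b), near(d,c), near(d,d), near(d,e), near(e,c)}  (19 atoms)
goal ⊆ F1  ⇒  h_max = 1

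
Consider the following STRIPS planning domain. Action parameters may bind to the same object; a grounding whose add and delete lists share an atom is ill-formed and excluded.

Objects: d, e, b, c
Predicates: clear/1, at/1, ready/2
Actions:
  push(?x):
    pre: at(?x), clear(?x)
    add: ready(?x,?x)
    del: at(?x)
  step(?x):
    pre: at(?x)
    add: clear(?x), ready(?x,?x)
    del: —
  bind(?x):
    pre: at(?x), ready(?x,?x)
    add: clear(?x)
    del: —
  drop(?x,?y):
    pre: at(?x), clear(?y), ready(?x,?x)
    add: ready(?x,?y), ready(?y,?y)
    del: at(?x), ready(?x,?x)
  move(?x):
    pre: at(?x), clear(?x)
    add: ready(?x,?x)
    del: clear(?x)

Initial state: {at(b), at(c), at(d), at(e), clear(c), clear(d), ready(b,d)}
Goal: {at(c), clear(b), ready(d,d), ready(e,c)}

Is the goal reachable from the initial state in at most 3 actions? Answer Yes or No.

1. push(d)  →  {at(b), at(c), at(e), clear(c), clear(d), ready(b,d), ready(d,d)}
2. step(e)  →  {at(b), at(c), at(e), clear(c), clear(d), clear(e), ready(b,d), ready(d,d), ready(e,e)}
3. step(b)  →  {at(b), at(c), at(e), clear(b), clear(c), clear(d), clear(e), ready(b,b), ready(b,d), ready(d,d), ready(e,e)}
4. drop(e,c)  →  {at(b), at(c), clear(b), clear(c), clear(d), clear(e), ready(b,b), ready(b,d), ready(c,c), ready(d,d), ready(e,c)}
optimal plan length = 4; 4 > 3

No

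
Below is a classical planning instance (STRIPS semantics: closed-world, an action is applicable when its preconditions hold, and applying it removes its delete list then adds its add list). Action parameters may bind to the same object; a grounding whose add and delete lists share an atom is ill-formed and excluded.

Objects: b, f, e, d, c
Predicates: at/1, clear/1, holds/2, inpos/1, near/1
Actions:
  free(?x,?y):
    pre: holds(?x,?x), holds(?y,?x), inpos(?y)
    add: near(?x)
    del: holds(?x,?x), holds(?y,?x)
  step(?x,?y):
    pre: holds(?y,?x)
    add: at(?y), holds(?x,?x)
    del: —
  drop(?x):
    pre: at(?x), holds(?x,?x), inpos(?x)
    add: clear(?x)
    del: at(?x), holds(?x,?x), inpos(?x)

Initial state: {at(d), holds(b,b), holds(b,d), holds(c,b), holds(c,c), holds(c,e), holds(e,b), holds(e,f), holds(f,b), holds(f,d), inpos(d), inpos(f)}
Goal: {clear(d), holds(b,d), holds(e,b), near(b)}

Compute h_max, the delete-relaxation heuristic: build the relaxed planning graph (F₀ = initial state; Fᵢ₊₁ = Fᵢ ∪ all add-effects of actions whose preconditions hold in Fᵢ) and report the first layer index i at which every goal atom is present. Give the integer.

F0 = init (12 atoms)
F1 = F0 ∪ {at(b), at(c), at(e), at(f), holds(d,d), holds(e,e), holds(f,f), near(b)}  (20 atoms)
F2 = F1 ∪ {clear(d), clear(f), near(d), near(f)}  (24 atoms)
goal ⊆ F2  ⇒  h_max = 2

2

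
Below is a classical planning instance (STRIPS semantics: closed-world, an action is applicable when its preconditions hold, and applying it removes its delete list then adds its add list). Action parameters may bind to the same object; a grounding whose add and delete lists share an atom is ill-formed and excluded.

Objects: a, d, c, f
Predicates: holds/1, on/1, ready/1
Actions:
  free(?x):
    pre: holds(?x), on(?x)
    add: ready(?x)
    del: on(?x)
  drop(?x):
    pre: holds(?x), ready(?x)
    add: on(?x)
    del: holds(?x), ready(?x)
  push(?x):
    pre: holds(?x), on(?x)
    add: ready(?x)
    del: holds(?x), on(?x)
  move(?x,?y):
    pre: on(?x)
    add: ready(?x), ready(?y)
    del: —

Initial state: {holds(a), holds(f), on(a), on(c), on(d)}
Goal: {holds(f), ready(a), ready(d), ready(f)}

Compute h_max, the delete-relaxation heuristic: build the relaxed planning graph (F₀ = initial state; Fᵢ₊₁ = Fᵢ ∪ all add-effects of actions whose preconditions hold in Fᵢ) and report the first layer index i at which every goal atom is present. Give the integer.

F0 = init (5 atoms)
F1 = F0 ∪ {ready(a), ready(c), ready(d), ready(f)}  (9 atoms)
goal ⊆ F1  ⇒  h_max = 1

1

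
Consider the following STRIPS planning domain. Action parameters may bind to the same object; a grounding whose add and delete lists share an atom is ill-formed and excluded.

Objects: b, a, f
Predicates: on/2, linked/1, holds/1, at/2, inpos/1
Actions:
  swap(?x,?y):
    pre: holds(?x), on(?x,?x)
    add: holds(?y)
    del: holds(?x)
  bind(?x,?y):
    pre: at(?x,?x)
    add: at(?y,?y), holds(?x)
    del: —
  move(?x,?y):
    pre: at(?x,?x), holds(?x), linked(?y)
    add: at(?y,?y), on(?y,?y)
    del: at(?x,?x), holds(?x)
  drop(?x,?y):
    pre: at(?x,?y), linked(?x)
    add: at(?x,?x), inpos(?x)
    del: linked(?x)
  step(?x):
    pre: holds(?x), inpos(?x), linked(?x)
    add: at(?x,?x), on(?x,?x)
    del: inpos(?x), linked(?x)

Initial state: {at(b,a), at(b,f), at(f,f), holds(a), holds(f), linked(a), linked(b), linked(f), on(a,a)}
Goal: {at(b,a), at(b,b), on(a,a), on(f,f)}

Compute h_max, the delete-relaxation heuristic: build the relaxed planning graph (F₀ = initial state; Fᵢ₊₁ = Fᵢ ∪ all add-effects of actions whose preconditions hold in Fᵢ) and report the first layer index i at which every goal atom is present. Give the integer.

F0 = init (9 atoms)
F1 = F0 ∪ {at(a,a), at(b,b), holds(b), inpos(b), inpos(f), on(b,b)}  (15 atoms)
F2 = F1 ∪ {inpos(a), on(f,f)}  (17 atoms)
goal ⊆ F2  ⇒  h_max = 2

2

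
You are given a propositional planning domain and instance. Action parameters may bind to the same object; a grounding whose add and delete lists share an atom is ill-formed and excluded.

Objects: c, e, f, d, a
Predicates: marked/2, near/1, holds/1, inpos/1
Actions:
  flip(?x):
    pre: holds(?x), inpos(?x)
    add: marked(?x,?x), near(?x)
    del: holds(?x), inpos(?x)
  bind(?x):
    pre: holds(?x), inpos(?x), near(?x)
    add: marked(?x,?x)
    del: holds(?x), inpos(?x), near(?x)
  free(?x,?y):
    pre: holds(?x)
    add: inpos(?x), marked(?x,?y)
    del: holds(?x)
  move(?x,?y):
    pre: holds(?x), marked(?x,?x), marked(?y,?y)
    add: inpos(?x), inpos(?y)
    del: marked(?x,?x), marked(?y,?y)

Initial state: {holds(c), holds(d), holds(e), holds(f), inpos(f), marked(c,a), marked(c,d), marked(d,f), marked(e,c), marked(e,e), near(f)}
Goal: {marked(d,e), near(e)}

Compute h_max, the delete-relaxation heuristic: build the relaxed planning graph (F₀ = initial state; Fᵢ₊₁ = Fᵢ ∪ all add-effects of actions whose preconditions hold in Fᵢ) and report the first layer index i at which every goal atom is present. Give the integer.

2

F0 = init (11 atoms)
F1 = F0 ∪ {inpos(c), inpos(d), inpos(e), marked(c,c), marked(c,e), marked(c,f), marked(d,a), marked(d,c), marked(d,d), marked(d,e), marked(e,a), marked(e,d), marked(e,f), marked(f,a), marked(f,c), marked(f,d), marked(f,e), marked(f,f)}  (29 atoms)
F2 = F1 ∪ {near(c), near(d), near(e)}  (32 atoms)
goal ⊆ F2  ⇒  h_max = 2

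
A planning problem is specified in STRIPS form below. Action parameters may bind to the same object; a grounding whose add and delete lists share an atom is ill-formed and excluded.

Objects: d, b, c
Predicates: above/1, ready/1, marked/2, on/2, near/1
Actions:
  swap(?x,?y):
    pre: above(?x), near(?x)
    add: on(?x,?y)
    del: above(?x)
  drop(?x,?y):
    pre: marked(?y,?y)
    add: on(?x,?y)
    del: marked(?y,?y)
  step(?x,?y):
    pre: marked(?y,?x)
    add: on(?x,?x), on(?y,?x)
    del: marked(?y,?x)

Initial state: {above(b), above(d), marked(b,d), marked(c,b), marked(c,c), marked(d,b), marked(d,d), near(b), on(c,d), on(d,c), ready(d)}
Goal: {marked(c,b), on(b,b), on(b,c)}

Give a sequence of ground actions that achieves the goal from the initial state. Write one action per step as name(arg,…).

1. swap(b,b)  →  {above(d), marked(b,d), marked(c,b), marked(c,c), marked(d,b), marked(d,d), near(b), on(b,b), on(c,d), on(d,c), ready(d)}
2. drop(b,c)  →  {above(d), marked(b,d), marked(c,b), marked(d,b), marked(d,d), near(b), on(b,b), on(b,c), on(c,d), on(d,c), ready(d)}

swap(b,b); drop(b,c)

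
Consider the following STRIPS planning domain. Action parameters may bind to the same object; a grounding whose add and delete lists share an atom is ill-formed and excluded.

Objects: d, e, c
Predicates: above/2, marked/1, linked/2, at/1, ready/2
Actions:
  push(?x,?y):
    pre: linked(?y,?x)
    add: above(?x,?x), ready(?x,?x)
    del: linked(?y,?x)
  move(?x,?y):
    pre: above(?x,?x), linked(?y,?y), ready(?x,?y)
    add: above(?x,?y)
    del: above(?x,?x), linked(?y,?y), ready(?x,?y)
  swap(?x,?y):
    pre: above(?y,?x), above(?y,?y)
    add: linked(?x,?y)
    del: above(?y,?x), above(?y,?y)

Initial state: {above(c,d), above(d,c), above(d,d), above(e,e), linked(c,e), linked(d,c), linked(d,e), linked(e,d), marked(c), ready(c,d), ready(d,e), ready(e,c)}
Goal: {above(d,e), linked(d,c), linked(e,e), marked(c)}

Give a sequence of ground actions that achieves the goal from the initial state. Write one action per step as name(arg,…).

1. swap(e,e)  →  {above(c,d), above(d,c), above(d,d), linked(c,e), linked(d,c), linked(d,e), linked(e,d), linked(e,e), marked(c), ready(c,d), ready(d,e), ready(e,c)}
2. push(e,d)  →  {above(c,d), above(d,c), above(d,d), above(e,e), linked(c,e), linked(d,c), linked(e,d), linked(e,e), marked(c), ready(c,d), ready(d,e), ready(e,c), ready(e,e)}
3. move(d,e)  →  {above(c,d), above(d,c), above(d,e), above(e,e), linked(c,e), linked(d,c), linked(e,d), marked(c), ready(c,d), ready(e,c), ready(e,e)}
4. swap(e,e)  →  {above(c,d), above(d,c), above(d,e), linked(c,e), linked(d,c), linked(e,d), linked(e,e), marked(c), ready(c,d), ready(e,c), ready(e,e)}

swap(e,e); push(e,d); move(d,e); swap(e,e)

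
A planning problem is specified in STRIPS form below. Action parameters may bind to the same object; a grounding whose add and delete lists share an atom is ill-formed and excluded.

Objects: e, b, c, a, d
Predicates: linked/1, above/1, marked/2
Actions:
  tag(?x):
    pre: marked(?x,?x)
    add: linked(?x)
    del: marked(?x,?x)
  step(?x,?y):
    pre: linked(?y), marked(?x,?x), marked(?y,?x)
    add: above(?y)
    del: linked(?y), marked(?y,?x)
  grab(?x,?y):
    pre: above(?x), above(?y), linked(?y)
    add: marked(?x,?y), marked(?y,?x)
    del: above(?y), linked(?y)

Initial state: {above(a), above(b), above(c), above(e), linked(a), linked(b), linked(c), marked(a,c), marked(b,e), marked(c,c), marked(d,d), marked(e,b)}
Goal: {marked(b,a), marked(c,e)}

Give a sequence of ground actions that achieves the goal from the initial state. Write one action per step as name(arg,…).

grab(e,c); grab(b,a)

1. grab(e,c)  →  {above(a), above(b), above(e), linked(a), linked(b), marked(a,c), marked(b,e), marked(c,c), marked(c,e), marked(d,d), marked(e,b), marked(e,c)}
2. grab(b,a)  →  {above(b), above(e), linked(b), marked(a,b), marked(a,c), marked(b,a), marked(b,e), marked(c,c), marked(c,e), marked(d,d), marked(e,b), marked(e,c)}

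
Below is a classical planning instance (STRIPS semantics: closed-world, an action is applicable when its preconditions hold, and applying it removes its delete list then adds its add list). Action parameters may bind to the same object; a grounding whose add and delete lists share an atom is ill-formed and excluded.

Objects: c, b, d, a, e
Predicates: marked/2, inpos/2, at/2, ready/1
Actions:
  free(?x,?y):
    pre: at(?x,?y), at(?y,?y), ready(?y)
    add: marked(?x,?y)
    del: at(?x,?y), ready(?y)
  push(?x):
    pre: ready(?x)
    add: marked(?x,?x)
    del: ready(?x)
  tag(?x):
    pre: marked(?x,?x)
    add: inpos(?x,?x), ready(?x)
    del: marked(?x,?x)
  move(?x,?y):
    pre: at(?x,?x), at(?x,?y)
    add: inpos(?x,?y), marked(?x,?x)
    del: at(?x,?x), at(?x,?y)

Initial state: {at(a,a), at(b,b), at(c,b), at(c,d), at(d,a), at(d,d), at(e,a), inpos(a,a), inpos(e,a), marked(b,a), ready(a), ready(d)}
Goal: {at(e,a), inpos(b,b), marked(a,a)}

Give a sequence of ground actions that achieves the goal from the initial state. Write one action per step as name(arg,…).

1. free(a,a)  →  {at(b,b), at(c,b), at(c,d), at(d,a), at(d,d), at(e,a), inpos(a,a), inpos(e,a), marked(a,a), marked(b,a), ready(d)}
2. move(b,b)  →  {at(c,b), at(c,d), at(d,a), at(d,d), at(e,a), inpos(a,a), inpos(b,b), inpos(e,a), marked(a,a), marked(b,a), marked(b,b), ready(d)}

free(a,a); move(b,b)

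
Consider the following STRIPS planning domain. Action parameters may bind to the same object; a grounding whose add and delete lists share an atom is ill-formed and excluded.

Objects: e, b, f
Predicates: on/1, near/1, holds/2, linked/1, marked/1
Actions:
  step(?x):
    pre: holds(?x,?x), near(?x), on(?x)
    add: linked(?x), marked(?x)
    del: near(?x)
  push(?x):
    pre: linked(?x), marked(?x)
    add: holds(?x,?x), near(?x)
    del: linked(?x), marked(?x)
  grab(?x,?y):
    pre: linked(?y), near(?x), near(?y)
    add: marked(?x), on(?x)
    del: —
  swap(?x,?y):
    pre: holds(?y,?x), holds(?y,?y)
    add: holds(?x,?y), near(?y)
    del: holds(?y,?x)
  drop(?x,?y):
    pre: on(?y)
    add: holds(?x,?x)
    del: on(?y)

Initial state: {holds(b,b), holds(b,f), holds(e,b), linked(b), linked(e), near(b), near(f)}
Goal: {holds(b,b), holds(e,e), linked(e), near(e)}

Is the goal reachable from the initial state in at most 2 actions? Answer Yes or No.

1. grab(b,b)  →  {holds(b,b), holds(b,f), holds(e,b), linked(b), linked(e), marked(b), near(b), near(f), on(b)}
2. drop(e,b)  →  {holds(b,b), holds(b,f), holds(e,b), holds(e,e), linked(b), linked(e), marked(b), near(b), near(f)}
3. swap(b,e)  →  {holds(b,b), holds(b,e), holds(b,f), holds(e,e), linked(b), linked(e), marked(b), near(b), near(e), near(f)}
optimal plan length = 3; 3 > 2

No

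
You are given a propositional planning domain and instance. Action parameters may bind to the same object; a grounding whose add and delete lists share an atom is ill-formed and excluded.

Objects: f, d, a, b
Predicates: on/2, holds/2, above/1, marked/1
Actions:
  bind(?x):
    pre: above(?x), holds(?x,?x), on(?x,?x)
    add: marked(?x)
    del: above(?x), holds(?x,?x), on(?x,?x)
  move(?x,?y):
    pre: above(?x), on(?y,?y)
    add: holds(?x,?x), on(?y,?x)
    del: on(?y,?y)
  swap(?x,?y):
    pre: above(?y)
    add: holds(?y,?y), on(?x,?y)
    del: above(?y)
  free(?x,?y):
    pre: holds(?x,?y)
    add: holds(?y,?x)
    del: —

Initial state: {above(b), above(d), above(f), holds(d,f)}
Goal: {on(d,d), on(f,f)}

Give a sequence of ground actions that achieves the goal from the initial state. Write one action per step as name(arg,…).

swap(f,f); swap(d,d)

1. swap(f,f)  →  {above(b), above(d), holds(d,f), holds(f,f), on(f,f)}
2. swap(d,d)  →  {above(b), holds(d,d), holds(d,f), holds(f,f), on(d,d), on(f,f)}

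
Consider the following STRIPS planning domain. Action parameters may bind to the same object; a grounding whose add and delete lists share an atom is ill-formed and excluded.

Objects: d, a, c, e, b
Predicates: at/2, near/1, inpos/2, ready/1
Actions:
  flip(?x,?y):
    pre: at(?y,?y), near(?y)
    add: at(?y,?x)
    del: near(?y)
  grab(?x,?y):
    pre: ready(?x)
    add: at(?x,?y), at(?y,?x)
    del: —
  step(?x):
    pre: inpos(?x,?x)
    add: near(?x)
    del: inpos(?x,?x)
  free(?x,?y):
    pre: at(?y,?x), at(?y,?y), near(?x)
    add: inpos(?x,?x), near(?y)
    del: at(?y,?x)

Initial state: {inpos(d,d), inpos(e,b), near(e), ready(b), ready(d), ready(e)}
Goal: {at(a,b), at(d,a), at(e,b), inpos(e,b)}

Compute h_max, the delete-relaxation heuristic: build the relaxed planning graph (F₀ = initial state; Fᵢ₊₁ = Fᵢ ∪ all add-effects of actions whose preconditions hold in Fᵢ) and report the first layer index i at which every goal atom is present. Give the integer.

F0 = init (6 atoms)
F1 = F0 ∪ {at(a,b), at(a,d), at(a,e), at(b,a), at(b,b), at(b,c), at(b,d), at(b,e), at(c,b), at(c,d), at(c,e), at(d,a), at(d,b), at(d,c), at(d,d), at(d,e), at(e,a), at(e,b), at(e,c), at(e,d), at(e,e), near(d)}  (28 atoms)
goal ⊆ F1  ⇒  h_max = 1

1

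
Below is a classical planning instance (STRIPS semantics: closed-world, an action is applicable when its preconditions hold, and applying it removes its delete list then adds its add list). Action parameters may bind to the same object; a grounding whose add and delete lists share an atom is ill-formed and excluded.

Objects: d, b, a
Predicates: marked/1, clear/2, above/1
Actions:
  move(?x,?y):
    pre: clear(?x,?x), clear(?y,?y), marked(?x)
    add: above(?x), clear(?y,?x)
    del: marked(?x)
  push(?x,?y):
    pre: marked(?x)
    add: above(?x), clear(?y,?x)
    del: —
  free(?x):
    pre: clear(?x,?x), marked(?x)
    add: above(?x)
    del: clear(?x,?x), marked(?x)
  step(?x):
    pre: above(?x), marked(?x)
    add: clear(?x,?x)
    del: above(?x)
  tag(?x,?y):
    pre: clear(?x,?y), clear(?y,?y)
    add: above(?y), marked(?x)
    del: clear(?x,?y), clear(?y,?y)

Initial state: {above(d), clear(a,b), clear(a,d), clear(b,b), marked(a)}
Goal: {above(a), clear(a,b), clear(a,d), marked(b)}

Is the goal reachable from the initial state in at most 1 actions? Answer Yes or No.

No

1. push(a,d)  →  {above(a), above(d), clear(a,b), clear(a,d), clear(b,b), clear(d,a), marked(a)}
2. tag(b,b)  →  {above(a), above(b), above(d), clear(a,b), clear(a,d), clear(d,a), marked(a), marked(b)}
optimal plan length = 2; 2 > 1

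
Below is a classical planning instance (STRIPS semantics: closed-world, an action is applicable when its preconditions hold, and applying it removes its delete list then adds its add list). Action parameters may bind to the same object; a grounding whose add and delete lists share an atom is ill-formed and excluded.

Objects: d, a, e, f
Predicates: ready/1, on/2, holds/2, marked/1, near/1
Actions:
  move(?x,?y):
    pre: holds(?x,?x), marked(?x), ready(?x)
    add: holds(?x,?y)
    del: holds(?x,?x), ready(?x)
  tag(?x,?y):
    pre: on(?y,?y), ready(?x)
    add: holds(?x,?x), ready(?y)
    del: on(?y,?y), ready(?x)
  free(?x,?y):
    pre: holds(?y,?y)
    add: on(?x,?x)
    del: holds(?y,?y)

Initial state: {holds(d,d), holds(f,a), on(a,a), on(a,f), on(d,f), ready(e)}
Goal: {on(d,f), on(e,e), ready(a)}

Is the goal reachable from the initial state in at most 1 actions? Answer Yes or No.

No

1. tag(e,a)  →  {holds(d,d), holds(e,e), holds(f,a), on(a,f), on(d,f), ready(a)}
2. free(e,d)  →  {holds(e,e), holds(f,a), on(a,f), on(d,f), on(e,e), ready(a)}
optimal plan length = 2; 2 > 1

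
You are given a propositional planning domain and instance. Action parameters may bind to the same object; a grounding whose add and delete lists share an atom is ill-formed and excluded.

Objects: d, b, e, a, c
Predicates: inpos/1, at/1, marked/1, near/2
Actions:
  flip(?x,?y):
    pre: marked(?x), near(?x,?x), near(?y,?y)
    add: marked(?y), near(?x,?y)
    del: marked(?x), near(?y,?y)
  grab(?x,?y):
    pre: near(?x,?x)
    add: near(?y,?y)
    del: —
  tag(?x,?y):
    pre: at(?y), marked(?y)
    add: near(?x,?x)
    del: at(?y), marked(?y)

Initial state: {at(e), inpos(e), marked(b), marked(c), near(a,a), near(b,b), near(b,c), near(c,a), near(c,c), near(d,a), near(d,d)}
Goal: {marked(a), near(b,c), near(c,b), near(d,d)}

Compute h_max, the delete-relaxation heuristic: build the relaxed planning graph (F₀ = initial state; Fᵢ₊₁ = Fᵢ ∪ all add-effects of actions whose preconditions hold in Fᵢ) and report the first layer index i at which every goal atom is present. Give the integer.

1

F0 = init (11 atoms)
F1 = F0 ∪ {marked(a), marked(d), near(b,a), near(b,d), near(c,b), near(c,d), near(e,e)}  (18 atoms)
goal ⊆ F1  ⇒  h_max = 1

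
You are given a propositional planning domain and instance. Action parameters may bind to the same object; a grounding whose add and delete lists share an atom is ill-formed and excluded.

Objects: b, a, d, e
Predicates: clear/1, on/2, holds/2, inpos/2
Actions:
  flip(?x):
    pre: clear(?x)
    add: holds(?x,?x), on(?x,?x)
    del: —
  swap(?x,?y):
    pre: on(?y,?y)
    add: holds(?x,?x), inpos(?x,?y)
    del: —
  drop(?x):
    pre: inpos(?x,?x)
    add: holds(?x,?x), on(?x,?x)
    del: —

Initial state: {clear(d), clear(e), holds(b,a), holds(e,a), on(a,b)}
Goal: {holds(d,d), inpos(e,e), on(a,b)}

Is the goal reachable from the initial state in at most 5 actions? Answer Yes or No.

1. flip(d)  →  {clear(d), clear(e), holds(b,a), holds(d,d), holds(e,a), on(a,b), on(d,d)}
2. flip(e)  →  {clear(d), clear(e), holds(b,a), holds(d,d), holds(e,a), holds(e,e), on(a,b), on(d,d), on(e,e)}
3. swap(e,e)  →  {clear(d), clear(e), holds(b,a), holds(d,d), holds(e,a), holds(e,e), inpos(e,e), on(a,b), on(d,d), on(e,e)}
optimal plan length = 3; 3 ≤ 5

Yes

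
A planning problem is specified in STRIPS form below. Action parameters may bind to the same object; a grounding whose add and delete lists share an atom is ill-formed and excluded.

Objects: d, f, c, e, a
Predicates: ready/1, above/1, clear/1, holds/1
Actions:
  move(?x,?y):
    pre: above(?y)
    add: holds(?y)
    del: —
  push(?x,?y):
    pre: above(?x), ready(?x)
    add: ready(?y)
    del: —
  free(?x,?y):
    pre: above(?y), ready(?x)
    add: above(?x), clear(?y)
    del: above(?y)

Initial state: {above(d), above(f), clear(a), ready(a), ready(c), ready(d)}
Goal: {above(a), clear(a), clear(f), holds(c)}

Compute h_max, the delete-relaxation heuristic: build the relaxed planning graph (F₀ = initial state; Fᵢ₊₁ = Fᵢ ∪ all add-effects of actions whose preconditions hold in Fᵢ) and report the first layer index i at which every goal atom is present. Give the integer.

2

F0 = init (6 atoms)
F1 = F0 ∪ {above(a), above(c), clear(d), clear(f), holds(d), holds(f), ready(e), ready(f)}  (14 atoms)
F2 = F1 ∪ {above(e), clear(c), holds(a), holds(c)}  (18 atoms)
goal ⊆ F2  ⇒  h_max = 2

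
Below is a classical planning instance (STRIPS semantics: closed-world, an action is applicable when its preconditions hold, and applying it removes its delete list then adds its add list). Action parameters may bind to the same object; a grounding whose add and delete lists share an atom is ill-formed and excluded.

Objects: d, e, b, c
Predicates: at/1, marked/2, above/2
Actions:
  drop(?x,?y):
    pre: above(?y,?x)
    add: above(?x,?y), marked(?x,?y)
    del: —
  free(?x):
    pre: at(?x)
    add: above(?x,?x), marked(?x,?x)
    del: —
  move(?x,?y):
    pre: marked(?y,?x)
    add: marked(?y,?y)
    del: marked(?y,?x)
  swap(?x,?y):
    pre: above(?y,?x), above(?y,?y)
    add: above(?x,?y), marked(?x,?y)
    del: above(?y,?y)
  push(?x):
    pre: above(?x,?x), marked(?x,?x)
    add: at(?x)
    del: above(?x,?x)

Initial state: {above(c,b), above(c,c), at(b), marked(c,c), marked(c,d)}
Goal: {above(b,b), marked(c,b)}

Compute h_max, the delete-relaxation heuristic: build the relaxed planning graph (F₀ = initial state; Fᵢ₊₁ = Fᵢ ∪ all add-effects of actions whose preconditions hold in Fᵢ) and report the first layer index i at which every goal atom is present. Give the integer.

F0 = init (5 atoms)
F1 = F0 ∪ {above(b,b), above(b,c), at(c), marked(b,b), marked(b,c)}  (10 atoms)
F2 = F1 ∪ {marked(c,b)}  (11 atoms)
goal ⊆ F2  ⇒  h_max = 2

2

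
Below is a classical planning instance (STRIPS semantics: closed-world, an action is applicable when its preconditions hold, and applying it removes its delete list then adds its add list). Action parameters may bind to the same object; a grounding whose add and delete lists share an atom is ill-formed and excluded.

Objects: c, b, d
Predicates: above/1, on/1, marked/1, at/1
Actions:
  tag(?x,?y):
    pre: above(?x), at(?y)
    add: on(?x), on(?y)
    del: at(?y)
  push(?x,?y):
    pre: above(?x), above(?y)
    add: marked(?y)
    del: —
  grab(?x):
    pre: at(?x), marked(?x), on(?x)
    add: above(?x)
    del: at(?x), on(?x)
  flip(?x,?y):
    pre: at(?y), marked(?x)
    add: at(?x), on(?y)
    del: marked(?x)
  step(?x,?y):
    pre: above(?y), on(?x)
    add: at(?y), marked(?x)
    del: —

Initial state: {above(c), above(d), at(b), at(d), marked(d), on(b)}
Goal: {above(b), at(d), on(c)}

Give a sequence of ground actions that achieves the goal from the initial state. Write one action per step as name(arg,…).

1. tag(c,d)  →  {above(c), above(d), at(b), marked(d), on(b), on(c), on(d)}
2. step(b,d)  →  {above(c), above(d), at(b), at(d), marked(b), marked(d), on(b), on(c), on(d)}
3. grab(b)  →  {above(b), above(c), above(d), at(d), marked(b), marked(d), on(c), on(d)}

tag(c,d); step(b,d); grab(b)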